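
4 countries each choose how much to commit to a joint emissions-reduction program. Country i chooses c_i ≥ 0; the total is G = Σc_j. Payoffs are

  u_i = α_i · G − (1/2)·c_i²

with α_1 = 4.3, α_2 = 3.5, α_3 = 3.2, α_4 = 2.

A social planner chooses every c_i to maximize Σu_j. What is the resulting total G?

Planner FOC: ∂(Σu_j)/∂c_i = (Σα_j) − c_i = 0, so c_i^SO = Σα_j = 13 for every i; G^SO = 52.

52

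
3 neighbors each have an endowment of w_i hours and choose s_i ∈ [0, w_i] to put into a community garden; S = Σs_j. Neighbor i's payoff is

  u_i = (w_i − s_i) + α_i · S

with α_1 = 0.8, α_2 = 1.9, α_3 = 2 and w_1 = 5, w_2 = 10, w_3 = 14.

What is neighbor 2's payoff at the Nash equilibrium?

45.6

∂u_i/∂s_i = α_i − 1, so neighbor i contributes w_i if α_i > 1, else 0.
α_i > 1 for i ∈ {2, 3}; NE contributions (0, 10, 14), S = 24.
u_2 = (10 − 10) + 1.9·24 = 45.6.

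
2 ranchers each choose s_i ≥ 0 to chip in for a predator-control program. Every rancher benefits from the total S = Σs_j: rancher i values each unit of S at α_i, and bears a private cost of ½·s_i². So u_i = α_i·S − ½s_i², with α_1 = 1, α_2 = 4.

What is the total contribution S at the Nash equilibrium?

5

Rancher i's FOC: ∂u_i/∂s_i = α_i − s_i = 0, so s_i* = α_i.
NE contributions = (1, 4); S = 5.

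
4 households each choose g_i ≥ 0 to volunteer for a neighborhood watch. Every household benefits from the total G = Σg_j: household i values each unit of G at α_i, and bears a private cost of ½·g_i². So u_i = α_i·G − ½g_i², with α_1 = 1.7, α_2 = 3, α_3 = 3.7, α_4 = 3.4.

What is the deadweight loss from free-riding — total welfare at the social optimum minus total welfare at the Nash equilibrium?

Household i's FOC: ∂u_i/∂g_i = α_i − g_i = 0, so g_i* = α_i.
NE contributions = (1.7, 3, 3.7, 3.4); G = 11.8.
W^NE = (Σα)·G − ½Σα_i² = 11.8² − ½·37.14 = 120.67.
Planner sets g_i = Σα_j = 11.8 for every i, so G^SO = 4·11.8 = 47.2.
W^SO = (Σα)·G^SO − ½·4·(Σα)² = (4/2)·11.8² = 278.48.
Deadweight loss = W^SO − W^NE = 157.81.

157.81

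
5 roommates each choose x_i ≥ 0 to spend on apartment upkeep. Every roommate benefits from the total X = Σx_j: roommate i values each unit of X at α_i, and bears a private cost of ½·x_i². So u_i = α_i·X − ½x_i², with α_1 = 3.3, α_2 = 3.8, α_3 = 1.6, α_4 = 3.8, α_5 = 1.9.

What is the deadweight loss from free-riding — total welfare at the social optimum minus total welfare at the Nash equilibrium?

Roommate i's FOC: ∂u_i/∂x_i = α_i − x_i = 0, so x_i* = α_i.
NE contributions = (3.3, 3.8, 1.6, 3.8, 1.9); X = 14.4.
W^NE = (Σα)·X − ½Σα_i² = 14.4² − ½·45.94 = 184.39.
Planner sets x_i = Σα_j = 14.4 for every i, so X^SO = 5·14.4 = 72.
W^SO = (Σα)·X^SO − ½·5·(Σα)² = (5/2)·14.4² = 518.4.
Deadweight loss = W^SO − W^NE = 334.01.

334.01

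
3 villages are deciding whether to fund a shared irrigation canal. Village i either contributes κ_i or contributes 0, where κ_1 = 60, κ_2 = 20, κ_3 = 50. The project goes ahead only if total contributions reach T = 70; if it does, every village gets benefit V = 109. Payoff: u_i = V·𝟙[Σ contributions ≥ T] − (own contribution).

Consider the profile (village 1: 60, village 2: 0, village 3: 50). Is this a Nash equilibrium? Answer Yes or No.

Total = 110 ≥ 70: provided.
Village 1 (pledges 60, payoff 49): dropping to 0 → total 50, payoff 0. No gain.
Village 2 (pledges 0, payoff 109): pledging 20 → total 130, payoff 89. No gain.
Village 3 (pledges 50, payoff 59): dropping to 0 → total 60, payoff 0. No gain.

Yes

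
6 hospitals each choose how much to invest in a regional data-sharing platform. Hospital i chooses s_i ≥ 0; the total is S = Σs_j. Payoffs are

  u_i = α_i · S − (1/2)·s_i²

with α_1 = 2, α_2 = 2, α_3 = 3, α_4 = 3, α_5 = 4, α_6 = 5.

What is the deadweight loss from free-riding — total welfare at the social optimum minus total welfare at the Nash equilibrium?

755.5

Hospital i's FOC: ∂u_i/∂s_i = α_i − s_i = 0, so s_i* = α_i.
NE contributions = (2, 2, 3, 3, 4, 5); S = 19.
W^NE = (Σα)·S − ½Σα_i² = 19² − ½·67 = 327.5.
Planner sets s_i = Σα_j = 19 for every i, so S^SO = 6·19 = 114.
W^SO = (Σα)·S^SO − ½·6·(Σα)² = (6/2)·19² = 1083.
Deadweight loss = W^SO − W^NE = 755.5.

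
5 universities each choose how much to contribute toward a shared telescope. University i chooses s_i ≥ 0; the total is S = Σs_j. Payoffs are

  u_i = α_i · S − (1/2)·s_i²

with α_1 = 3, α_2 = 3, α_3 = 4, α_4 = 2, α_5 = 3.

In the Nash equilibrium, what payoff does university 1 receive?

University i's FOC: ∂u_i/∂s_i = α_i − s_i = 0, so s_i* = α_i.
NE contributions = (3, 3, 4, 2, 3); S = 15.
u_1 = α_1·S − ½·(s_1)² = 3·15 − ½·3² = 40.5.

40.5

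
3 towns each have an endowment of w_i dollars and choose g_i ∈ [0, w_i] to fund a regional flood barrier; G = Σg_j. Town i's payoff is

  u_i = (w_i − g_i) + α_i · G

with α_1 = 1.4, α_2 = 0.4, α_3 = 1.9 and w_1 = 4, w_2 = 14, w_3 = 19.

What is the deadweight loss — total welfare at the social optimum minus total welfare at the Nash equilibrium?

37.8

∂u_i/∂g_i = α_i − 1, so town i contributes w_i if α_i > 1, else 0.
α_i > 1 for i ∈ {1, 3}; NE contributions (4, 0, 19), G = 23.
W^NE = Σw_i − G^NE + (Σα_i)·G^NE = 37 + 2.7·23 = 99.1.
Planner: ∂(Σu_j)/∂g_i = Σα_j − 1 = 2.7 > 0, so everyone contributes w_i; G^SO = 37, W^SO = 37 + 2.7·37 = 136.9.
Deadweight loss = 37.8.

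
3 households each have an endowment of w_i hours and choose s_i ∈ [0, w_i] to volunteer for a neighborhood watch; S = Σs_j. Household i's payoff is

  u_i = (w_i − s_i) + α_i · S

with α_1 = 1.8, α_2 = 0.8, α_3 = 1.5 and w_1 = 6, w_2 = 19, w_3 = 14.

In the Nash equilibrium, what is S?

∂u_i/∂s_i = α_i − 1, so household i contributes w_i if α_i > 1, else 0.
α_i > 1 for i ∈ {1, 3}; NE contributions (6, 0, 14), S = 20.

20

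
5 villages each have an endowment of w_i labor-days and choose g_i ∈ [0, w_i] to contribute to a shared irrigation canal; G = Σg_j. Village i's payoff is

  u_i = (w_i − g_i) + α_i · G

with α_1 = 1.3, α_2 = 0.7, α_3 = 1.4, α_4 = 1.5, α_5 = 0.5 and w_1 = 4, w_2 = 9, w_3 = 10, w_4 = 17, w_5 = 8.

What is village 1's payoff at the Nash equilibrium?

40.3

∂u_i/∂g_i = α_i − 1, so village i contributes w_i if α_i > 1, else 0.
α_i > 1 for i ∈ {1, 3, 4}; NE contributions (4, 0, 10, 17, 0), G = 31.
u_1 = (4 − 4) + 1.3·31 = 40.3.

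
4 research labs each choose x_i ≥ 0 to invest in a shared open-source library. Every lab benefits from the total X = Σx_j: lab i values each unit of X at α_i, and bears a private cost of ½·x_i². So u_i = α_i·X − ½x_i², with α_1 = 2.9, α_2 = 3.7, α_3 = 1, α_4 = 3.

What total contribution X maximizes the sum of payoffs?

42.4

Planner FOC: ∂(Σu_j)/∂x_i = (Σα_j) − x_i = 0, so x_i^SO = Σα_j = 10.6 for every i; X^SO = 42.4.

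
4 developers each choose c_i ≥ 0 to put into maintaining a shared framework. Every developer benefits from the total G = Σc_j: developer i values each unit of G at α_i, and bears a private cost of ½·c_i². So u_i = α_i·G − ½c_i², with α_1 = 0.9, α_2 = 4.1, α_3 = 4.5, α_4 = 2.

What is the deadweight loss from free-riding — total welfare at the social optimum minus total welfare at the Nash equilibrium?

Developer i's FOC: ∂u_i/∂c_i = α_i − c_i = 0, so c_i* = α_i.
NE contributions = (0.9, 4.1, 4.5, 2); G = 11.5.
W^NE = (Σα)·G − ½Σα_i² = 11.5² − ½·41.87 = 111.315.
Planner sets c_i = Σα_j = 11.5 for every i, so G^SO = 4·11.5 = 46.
W^SO = (Σα)·G^SO − ½·4·(Σα)² = (4/2)·11.5² = 264.5.
Deadweight loss = W^SO − W^NE = 153.185.

153.185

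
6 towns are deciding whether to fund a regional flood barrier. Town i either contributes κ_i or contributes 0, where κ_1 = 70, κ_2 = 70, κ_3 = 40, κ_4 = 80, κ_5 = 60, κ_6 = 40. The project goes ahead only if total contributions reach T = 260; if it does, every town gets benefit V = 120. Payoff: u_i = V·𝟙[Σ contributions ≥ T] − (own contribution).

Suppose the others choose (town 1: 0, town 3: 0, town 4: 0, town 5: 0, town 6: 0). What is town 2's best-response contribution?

Others' total = 0. Even contributing 70 gives 70 < 260: no benefit either way.
Best response: 0.

0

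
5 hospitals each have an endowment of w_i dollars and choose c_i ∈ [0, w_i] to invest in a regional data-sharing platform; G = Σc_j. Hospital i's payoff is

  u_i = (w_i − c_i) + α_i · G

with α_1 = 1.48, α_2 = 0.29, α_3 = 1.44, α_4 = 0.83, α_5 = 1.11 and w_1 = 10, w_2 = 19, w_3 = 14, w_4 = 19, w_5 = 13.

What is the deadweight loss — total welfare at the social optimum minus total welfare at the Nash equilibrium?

157.7

∂u_i/∂c_i = α_i − 1, so hospital i contributes w_i if α_i > 1, else 0.
α_i > 1 for i ∈ {1, 3, 5}; NE contributions (10, 0, 14, 0, 13), G = 37.
W^NE = Σw_i − G^NE + (Σα_i)·G^NE = 75 + 4.15·37 = 228.55.
Planner: ∂(Σu_j)/∂c_i = Σα_j − 1 = 4.15 > 0, so everyone contributes w_i; G^SO = 75, W^SO = 75 + 4.15·75 = 386.25.
Deadweight loss = 157.7.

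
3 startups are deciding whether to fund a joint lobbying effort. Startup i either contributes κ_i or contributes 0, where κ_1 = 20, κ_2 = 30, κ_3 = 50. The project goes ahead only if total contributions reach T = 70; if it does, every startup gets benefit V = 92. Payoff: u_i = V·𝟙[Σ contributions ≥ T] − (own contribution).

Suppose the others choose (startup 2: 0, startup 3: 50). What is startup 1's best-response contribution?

20

Others' total = 50. Contributing 20 brings total to 70 ≥ 70: gain V − κ_1 = 72.
Best response: 20.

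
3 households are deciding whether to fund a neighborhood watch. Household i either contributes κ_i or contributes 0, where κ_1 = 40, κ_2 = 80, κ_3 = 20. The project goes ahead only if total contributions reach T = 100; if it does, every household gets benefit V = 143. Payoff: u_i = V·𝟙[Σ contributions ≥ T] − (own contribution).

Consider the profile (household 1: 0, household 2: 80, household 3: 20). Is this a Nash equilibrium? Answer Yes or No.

Total = 100 ≥ 100: provided.
Household 1 (pledges 0, payoff 143): pledging 40 → total 140, payoff 103. No gain.
Household 2 (pledges 80, payoff 63): dropping to 0 → total 20, payoff 0. No gain.
Household 3 (pledges 20, payoff 123): dropping to 0 → total 80, payoff 0. No gain.

Yes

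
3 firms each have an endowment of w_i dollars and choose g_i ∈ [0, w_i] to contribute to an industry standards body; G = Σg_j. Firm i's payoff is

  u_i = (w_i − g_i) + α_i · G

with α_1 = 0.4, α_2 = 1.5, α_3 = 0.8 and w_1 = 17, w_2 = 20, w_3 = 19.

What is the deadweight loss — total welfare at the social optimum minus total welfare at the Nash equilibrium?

61.2

∂u_i/∂g_i = α_i − 1, so firm i contributes w_i if α_i > 1, else 0.
α_i > 1 for i ∈ {2}; NE contributions (0, 20, 0), G = 20.
W^NE = Σw_i − G^NE + (Σα_i)·G^NE = 56 + 1.7·20 = 90.
Planner: ∂(Σu_j)/∂g_i = Σα_j − 1 = 1.7 > 0, so everyone contributes w_i; G^SO = 56, W^SO = 56 + 1.7·56 = 151.2.
Deadweight loss = 61.2.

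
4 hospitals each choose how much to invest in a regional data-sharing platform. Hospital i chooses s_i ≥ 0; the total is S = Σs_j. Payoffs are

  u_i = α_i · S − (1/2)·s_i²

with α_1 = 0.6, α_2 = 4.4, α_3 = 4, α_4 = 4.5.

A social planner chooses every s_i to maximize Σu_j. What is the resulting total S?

54

Planner FOC: ∂(Σu_j)/∂s_i = (Σα_j) − s_i = 0, so s_i^SO = Σα_j = 13.5 for every i; S^SO = 54.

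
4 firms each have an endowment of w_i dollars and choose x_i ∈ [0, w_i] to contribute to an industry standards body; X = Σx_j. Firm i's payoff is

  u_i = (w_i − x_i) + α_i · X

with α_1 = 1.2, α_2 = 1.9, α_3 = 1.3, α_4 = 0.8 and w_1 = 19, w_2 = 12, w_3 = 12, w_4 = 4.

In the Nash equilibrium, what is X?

∂u_i/∂x_i = α_i − 1, so firm i contributes w_i if α_i > 1, else 0.
α_i > 1 for i ∈ {1, 2, 3}; NE contributions (19, 12, 12, 0), X = 43.

43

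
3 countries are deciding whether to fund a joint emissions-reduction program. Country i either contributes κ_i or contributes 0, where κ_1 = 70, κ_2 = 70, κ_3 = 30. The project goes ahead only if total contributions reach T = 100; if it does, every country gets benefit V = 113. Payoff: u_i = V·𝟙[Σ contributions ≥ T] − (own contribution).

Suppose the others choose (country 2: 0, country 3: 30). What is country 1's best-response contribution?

70

Others' total = 30. Contributing 70 brings total to 100 ≥ 100: gain V − κ_1 = 43.
Best response: 70.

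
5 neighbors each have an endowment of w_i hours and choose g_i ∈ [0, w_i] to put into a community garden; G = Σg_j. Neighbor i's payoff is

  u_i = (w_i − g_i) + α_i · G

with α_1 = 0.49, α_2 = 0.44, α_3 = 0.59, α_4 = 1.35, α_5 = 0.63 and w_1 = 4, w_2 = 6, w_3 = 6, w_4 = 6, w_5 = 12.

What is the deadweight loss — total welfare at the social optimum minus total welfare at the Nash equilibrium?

∂u_i/∂g_i = α_i − 1, so neighbor i contributes w_i if α_i > 1, else 0.
α_i > 1 for i ∈ {4}; NE contributions (0, 0, 0, 6, 0), G = 6.
W^NE = Σw_i − G^NE + (Σα_i)·G^NE = 34 + 2.5·6 = 49.
Planner: ∂(Σu_j)/∂g_i = Σα_j − 1 = 2.5 > 0, so everyone contributes w_i; G^SO = 34, W^SO = 34 + 2.5·34 = 119.
Deadweight loss = 70.

70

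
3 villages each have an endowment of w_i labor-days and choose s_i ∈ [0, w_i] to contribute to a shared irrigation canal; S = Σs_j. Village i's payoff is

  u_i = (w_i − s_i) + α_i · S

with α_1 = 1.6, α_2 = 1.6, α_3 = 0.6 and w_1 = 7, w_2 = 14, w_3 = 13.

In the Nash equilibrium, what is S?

∂u_i/∂s_i = α_i − 1, so village i contributes w_i if α_i > 1, else 0.
α_i > 1 for i ∈ {1, 2}; NE contributions (7, 14, 0), S = 21.

21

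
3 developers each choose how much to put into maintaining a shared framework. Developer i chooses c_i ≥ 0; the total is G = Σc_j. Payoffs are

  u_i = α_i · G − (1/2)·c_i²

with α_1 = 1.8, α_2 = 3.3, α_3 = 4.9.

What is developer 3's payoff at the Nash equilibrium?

36.995

Developer i's FOC: ∂u_i/∂c_i = α_i − c_i = 0, so c_i* = α_i.
NE contributions = (1.8, 3.3, 4.9); G = 10.
u_3 = α_3·G − ½·(c_3)² = 4.9·10 − ½·4.9² = 36.995.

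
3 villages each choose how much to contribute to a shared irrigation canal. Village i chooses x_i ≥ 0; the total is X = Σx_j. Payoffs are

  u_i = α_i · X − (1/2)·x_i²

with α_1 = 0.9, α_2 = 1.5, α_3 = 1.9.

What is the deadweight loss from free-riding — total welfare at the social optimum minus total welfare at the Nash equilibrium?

12.58

Village i's FOC: ∂u_i/∂x_i = α_i − x_i = 0, so x_i* = α_i.
NE contributions = (0.9, 1.5, 1.9); X = 4.3.
W^NE = (Σα)·X − ½Σα_i² = 4.3² − ½·6.67 = 15.155.
Planner sets x_i = Σα_j = 4.3 for every i, so X^SO = 3·4.3 = 12.9.
W^SO = (Σα)·X^SO − ½·3·(Σα)² = (3/2)·4.3² = 27.735.
Deadweight loss = W^SO − W^NE = 12.58.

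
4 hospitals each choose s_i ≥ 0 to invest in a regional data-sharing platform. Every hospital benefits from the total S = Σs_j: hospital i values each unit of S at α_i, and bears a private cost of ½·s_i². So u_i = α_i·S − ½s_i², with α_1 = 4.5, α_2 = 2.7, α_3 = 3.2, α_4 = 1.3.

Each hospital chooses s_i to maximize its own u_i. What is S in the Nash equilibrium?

Hospital i's FOC: ∂u_i/∂s_i = α_i − s_i = 0, so s_i* = α_i.
NE contributions = (4.5, 2.7, 3.2, 1.3); S = 11.7.

11.7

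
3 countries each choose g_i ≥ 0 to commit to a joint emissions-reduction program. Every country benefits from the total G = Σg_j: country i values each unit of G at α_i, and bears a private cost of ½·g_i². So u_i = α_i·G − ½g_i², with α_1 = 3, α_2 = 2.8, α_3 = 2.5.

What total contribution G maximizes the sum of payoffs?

Planner FOC: ∂(Σu_j)/∂g_i = (Σα_j) − g_i = 0, so g_i^SO = Σα_j = 8.3 for every i; G^SO = 24.9.

24.9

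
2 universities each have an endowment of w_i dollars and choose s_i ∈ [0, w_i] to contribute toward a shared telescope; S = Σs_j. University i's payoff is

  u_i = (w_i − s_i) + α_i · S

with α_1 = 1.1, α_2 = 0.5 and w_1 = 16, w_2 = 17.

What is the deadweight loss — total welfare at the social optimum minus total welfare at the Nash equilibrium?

∂u_i/∂s_i = α_i − 1, so university i contributes w_i if α_i > 1, else 0.
α_i > 1 for i ∈ {1}; NE contributions (16, 0), S = 16.
W^NE = Σw_i − S^NE + (Σα_i)·S^NE = 33 + 0.6·16 = 42.6.
Planner: ∂(Σu_j)/∂s_i = Σα_j − 1 = 0.6 > 0, so everyone contributes w_i; S^SO = 33, W^SO = 33 + 0.6·33 = 52.8.
Deadweight loss = 10.2.

10.2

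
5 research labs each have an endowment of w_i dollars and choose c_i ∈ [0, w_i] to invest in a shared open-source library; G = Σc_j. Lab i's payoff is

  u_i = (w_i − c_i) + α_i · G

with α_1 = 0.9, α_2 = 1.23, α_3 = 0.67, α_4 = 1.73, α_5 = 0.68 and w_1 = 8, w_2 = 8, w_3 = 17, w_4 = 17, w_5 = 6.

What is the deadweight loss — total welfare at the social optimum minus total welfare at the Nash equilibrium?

130.51

∂u_i/∂c_i = α_i − 1, so lab i contributes w_i if α_i > 1, else 0.
α_i > 1 for i ∈ {2, 4}; NE contributions (0, 8, 0, 17, 0), G = 25.
W^NE = Σw_i − G^NE + (Σα_i)·G^NE = 56 + 4.21·25 = 161.25.
Planner: ∂(Σu_j)/∂c_i = Σα_j − 1 = 4.21 > 0, so everyone contributes w_i; G^SO = 56, W^SO = 56 + 4.21·56 = 291.76.
Deadweight loss = 130.51.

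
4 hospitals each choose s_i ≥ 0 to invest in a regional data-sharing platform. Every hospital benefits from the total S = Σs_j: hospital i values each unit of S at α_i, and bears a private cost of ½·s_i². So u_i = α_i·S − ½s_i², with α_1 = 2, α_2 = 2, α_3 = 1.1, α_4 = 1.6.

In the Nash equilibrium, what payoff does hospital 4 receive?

Hospital i's FOC: ∂u_i/∂s_i = α_i − s_i = 0, so s_i* = α_i.
NE contributions = (2, 2, 1.1, 1.6); S = 6.7.
u_4 = α_4·S − ½·(s_4)² = 1.6·6.7 − ½·1.6² = 9.44.

9.44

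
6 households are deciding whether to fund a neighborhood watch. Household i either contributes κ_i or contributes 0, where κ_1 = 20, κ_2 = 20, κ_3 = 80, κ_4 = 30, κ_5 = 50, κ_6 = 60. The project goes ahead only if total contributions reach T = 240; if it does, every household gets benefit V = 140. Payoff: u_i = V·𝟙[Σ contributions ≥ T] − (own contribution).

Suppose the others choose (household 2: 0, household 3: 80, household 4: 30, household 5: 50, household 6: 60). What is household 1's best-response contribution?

20

Others' total = 220. Contributing 20 brings total to 240 ≥ 240: gain V − κ_1 = 120.
Best response: 20.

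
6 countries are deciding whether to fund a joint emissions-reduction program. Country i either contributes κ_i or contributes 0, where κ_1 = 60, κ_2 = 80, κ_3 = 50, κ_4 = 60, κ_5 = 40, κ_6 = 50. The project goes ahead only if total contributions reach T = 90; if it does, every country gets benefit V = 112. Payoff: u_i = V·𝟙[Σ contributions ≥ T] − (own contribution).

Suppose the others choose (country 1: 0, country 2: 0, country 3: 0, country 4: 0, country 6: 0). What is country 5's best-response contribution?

Others' total = 0. Even contributing 40 gives 40 < 90: no benefit either way.
Best response: 0.

0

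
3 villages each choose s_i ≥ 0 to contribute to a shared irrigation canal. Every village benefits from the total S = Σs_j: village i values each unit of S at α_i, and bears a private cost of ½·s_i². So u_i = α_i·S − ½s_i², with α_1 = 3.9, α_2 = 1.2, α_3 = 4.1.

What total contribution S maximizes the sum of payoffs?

Planner FOC: ∂(Σu_j)/∂s_i = (Σα_j) − s_i = 0, so s_i^SO = Σα_j = 9.2 for every i; S^SO = 27.6.

27.6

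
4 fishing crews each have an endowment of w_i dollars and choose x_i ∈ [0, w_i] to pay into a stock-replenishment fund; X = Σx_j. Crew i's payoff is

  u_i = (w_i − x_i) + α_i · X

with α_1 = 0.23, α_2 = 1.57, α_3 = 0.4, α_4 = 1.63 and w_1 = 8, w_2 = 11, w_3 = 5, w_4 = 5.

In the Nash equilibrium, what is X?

16

∂u_i/∂x_i = α_i − 1, so crew i contributes w_i if α_i > 1, else 0.
α_i > 1 for i ∈ {2, 4}; NE contributions (0, 11, 0, 5), X = 16.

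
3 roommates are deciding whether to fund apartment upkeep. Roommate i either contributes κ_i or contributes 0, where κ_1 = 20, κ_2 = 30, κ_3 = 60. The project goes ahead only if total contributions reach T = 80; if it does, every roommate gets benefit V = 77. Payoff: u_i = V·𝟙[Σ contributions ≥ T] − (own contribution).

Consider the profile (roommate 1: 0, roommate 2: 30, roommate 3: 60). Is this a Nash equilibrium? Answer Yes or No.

Total = 90 ≥ 80: provided.
Roommate 1 (pledges 0, payoff 77): pledging 20 → total 110, payoff 57. No gain.
Roommate 2 (pledges 30, payoff 47): dropping to 0 → total 60, payoff 0. No gain.
Roommate 3 (pledges 60, payoff 17): dropping to 0 → total 30, payoff 0. No gain.

Yes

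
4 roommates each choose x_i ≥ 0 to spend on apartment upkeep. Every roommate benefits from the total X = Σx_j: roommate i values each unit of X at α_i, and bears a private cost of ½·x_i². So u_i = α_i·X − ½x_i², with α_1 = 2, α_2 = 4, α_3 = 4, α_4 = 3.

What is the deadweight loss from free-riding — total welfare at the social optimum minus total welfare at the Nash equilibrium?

191.5

Roommate i's FOC: ∂u_i/∂x_i = α_i − x_i = 0, so x_i* = α_i.
NE contributions = (2, 4, 4, 3); X = 13.
W^NE = (Σα)·X − ½Σα_i² = 13² − ½·45 = 146.5.
Planner sets x_i = Σα_j = 13 for every i, so X^SO = 4·13 = 52.
W^SO = (Σα)·X^SO − ½·4·(Σα)² = (4/2)·13² = 338.
Deadweight loss = W^SO − W^NE = 191.5.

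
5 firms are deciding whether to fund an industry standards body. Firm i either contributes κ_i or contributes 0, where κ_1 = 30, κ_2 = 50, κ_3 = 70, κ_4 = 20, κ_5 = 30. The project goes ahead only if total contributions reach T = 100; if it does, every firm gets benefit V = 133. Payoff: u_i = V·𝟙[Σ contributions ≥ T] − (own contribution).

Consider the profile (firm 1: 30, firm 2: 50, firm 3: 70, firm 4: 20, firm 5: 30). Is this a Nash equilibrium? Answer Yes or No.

No

Total = 200 ≥ 100: provided.
Firm 1 (pledges 30, payoff 103): dropping to 0 → total 170, payoff 133. Profitable deviation.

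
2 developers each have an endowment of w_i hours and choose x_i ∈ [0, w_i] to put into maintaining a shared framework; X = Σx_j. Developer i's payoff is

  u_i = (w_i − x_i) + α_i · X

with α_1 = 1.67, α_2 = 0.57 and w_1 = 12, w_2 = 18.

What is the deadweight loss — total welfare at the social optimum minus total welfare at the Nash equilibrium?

∂u_i/∂x_i = α_i − 1, so developer i contributes w_i if α_i > 1, else 0.
α_i > 1 for i ∈ {1}; NE contributions (12, 0), X = 12.
W^NE = Σw_i − X^NE + (Σα_i)·X^NE = 30 + 1.24·12 = 44.88.
Planner: ∂(Σu_j)/∂x_i = Σα_j − 1 = 1.24 > 0, so everyone contributes w_i; X^SO = 30, W^SO = 30 + 1.24·30 = 67.2.
Deadweight loss = 22.32.

22.32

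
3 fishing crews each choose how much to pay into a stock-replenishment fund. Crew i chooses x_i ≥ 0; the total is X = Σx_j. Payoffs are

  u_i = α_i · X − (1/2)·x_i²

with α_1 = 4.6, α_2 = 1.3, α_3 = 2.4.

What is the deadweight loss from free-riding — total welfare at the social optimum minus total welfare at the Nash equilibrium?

48.75

Crew i's FOC: ∂u_i/∂x_i = α_i − x_i = 0, so x_i* = α_i.
NE contributions = (4.6, 1.3, 2.4); X = 8.3.
W^NE = (Σα)·X − ½Σα_i² = 8.3² − ½·28.61 = 54.585.
Planner sets x_i = Σα_j = 8.3 for every i, so X^SO = 3·8.3 = 24.9.
W^SO = (Σα)·X^SO − ½·3·(Σα)² = (3/2)·8.3² = 103.335.
Deadweight loss = W^SO − W^NE = 48.75.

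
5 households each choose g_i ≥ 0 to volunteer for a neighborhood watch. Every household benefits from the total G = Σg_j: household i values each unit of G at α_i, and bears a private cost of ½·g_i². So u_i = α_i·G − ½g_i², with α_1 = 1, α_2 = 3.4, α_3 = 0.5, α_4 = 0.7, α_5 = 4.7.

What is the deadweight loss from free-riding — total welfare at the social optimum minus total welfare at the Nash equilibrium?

Household i's FOC: ∂u_i/∂g_i = α_i − g_i = 0, so g_i* = α_i.
NE contributions = (1, 3.4, 0.5, 0.7, 4.7); G = 10.3.
W^NE = (Σα)·G − ½Σα_i² = 10.3² − ½·35.39 = 88.395.
Planner sets g_i = Σα_j = 10.3 for every i, so G^SO = 5·10.3 = 51.5.
W^SO = (Σα)·G^SO − ½·5·(Σα)² = (5/2)·10.3² = 265.225.
Deadweight loss = W^SO − W^NE = 176.83.

176.83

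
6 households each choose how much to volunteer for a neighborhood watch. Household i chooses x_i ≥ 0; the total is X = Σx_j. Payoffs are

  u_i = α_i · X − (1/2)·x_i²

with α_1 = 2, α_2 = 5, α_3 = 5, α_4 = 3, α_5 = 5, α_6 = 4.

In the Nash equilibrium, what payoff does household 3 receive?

Household i's FOC: ∂u_i/∂x_i = α_i − x_i = 0, so x_i* = α_i.
NE contributions = (2, 5, 5, 3, 5, 4); X = 24.
u_3 = α_3·X − ½·(x_3)² = 5·24 − ½·5² = 107.5.

107.5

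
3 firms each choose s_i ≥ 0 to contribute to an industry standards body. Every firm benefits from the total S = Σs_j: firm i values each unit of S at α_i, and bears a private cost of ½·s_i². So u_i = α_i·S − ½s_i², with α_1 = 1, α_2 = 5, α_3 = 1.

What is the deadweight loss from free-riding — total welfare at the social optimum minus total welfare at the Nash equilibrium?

38

Firm i's FOC: ∂u_i/∂s_i = α_i − s_i = 0, so s_i* = α_i.
NE contributions = (1, 5, 1); S = 7.
W^NE = (Σα)·S − ½Σα_i² = 7² − ½·27 = 35.5.
Planner sets s_i = Σα_j = 7 for every i, so S^SO = 3·7 = 21.
W^SO = (Σα)·S^SO − ½·3·(Σα)² = (3/2)·7² = 73.5.
Deadweight loss = W^SO − W^NE = 38.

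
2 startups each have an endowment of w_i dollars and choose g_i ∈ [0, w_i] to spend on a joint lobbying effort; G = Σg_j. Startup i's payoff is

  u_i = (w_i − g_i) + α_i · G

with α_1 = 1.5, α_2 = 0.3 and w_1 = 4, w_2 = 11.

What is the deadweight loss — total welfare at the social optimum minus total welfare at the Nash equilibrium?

∂u_i/∂g_i = α_i − 1, so startup i contributes w_i if α_i > 1, else 0.
α_i > 1 for i ∈ {1}; NE contributions (4, 0), G = 4.
W^NE = Σw_i − G^NE + (Σα_i)·G^NE = 15 + 0.8·4 = 18.2.
Planner: ∂(Σu_j)/∂g_i = Σα_j − 1 = 0.8 > 0, so everyone contributes w_i; G^SO = 15, W^SO = 15 + 0.8·15 = 27.
Deadweight loss = 8.8.

8.8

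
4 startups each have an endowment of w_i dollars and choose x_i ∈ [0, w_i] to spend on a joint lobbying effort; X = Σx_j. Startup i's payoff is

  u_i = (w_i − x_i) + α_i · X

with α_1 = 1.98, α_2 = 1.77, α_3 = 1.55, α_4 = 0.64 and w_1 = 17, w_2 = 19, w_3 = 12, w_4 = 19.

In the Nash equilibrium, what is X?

∂u_i/∂x_i = α_i − 1, so startup i contributes w_i if α_i > 1, else 0.
α_i > 1 for i ∈ {1, 2, 3}; NE contributions (17, 19, 12, 0), X = 48.

48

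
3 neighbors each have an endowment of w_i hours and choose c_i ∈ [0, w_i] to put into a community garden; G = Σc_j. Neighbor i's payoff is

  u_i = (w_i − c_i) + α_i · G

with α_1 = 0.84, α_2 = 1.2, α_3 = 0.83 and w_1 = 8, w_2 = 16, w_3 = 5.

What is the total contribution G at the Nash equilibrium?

16

∂u_i/∂c_i = α_i − 1, so neighbor i contributes w_i if α_i > 1, else 0.
α_i > 1 for i ∈ {2}; NE contributions (0, 16, 0), G = 16.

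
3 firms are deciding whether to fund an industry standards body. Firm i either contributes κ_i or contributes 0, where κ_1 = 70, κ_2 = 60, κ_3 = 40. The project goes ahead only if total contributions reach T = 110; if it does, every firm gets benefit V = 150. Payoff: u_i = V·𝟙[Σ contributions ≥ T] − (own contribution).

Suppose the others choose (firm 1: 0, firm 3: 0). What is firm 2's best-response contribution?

Others' total = 0. Even contributing 60 gives 60 < 110: no benefit either way.
Best response: 0.

0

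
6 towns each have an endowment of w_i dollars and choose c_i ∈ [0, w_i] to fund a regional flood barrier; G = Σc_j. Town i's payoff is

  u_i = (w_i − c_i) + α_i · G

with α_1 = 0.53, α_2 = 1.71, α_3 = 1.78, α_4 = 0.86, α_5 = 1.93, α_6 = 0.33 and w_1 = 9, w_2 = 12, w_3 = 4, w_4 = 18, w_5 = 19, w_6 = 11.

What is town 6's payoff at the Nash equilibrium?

22.55

∂u_i/∂c_i = α_i − 1, so town i contributes w_i if α_i > 1, else 0.
α_i > 1 for i ∈ {2, 3, 5}; NE contributions (0, 12, 4, 0, 19, 0), G = 35.
u_6 = (11 − 0) + 0.33·35 = 22.55.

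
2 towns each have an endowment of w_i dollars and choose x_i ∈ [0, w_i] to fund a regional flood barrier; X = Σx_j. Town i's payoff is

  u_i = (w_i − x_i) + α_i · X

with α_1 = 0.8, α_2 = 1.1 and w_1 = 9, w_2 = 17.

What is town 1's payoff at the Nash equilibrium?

22.6

∂u_i/∂x_i = α_i − 1, so town i contributes w_i if α_i > 1, else 0.
α_i > 1 for i ∈ {2}; NE contributions (0, 17), X = 17.
u_1 = (9 − 0) + 0.8·17 = 22.6.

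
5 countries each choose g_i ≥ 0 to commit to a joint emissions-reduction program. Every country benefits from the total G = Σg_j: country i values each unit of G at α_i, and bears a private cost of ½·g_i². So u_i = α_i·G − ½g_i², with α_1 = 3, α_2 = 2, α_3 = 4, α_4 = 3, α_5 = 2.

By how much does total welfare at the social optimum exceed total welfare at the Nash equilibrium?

Country i's FOC: ∂u_i/∂g_i = α_i − g_i = 0, so g_i* = α_i.
NE contributions = (3, 2, 4, 3, 2); G = 14.
W^NE = (Σα)·G − ½Σα_i² = 14² − ½·42 = 175.
Planner sets g_i = Σα_j = 14 for every i, so G^SO = 5·14 = 70.
W^SO = (Σα)·G^SO − ½·5·(Σα)² = (5/2)·14² = 490.
Deadweight loss = W^SO − W^NE = 315.

315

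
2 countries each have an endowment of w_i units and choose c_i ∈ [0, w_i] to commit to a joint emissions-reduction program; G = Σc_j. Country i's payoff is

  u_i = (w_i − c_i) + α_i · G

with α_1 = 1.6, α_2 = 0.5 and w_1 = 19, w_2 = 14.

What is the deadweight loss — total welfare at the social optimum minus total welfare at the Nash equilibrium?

∂u_i/∂c_i = α_i − 1, so country i contributes w_i if α_i > 1, else 0.
α_i > 1 for i ∈ {1}; NE contributions (19, 0), G = 19.
W^NE = Σw_i − G^NE + (Σα_i)·G^NE = 33 + 1.1·19 = 53.9.
Planner: ∂(Σu_j)/∂c_i = Σα_j − 1 = 1.1 > 0, so everyone contributes w_i; G^SO = 33, W^SO = 33 + 1.1·33 = 69.3.
Deadweight loss = 15.4.

15.4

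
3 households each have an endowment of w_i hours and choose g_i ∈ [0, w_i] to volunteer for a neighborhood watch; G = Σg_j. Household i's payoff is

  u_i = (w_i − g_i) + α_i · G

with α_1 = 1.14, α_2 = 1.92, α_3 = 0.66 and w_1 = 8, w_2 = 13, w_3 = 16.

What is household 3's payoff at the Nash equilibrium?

∂u_i/∂g_i = α_i − 1, so household i contributes w_i if α_i > 1, else 0.
α_i > 1 for i ∈ {1, 2}; NE contributions (8, 13, 0), G = 21.
u_3 = (16 − 0) + 0.66·21 = 29.86.

29.86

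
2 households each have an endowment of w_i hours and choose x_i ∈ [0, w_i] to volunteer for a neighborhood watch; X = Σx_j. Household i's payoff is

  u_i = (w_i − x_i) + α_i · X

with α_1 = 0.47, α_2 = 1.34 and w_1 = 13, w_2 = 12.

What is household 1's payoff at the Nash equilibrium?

18.64

∂u_i/∂x_i = α_i − 1, so household i contributes w_i if α_i > 1, else 0.
α_i > 1 for i ∈ {2}; NE contributions (0, 12), X = 12.
u_1 = (13 − 0) + 0.47·12 = 18.64.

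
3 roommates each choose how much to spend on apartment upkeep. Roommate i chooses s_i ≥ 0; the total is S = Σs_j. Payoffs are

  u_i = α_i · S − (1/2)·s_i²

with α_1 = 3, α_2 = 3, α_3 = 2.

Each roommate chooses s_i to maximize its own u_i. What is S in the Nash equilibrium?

Roommate i's FOC: ∂u_i/∂s_i = α_i − s_i = 0, so s_i* = α_i.
NE contributions = (3, 3, 2); S = 8.

8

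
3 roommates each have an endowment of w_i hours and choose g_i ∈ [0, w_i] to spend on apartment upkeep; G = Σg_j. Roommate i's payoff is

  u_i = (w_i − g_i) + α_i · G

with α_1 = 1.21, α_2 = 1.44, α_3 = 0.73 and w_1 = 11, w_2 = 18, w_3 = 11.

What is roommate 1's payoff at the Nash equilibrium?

35.09

∂u_i/∂g_i = α_i − 1, so roommate i contributes w_i if α_i > 1, else 0.
α_i > 1 for i ∈ {1, 2}; NE contributions (11, 18, 0), G = 29.
u_1 = (11 − 11) + 1.21·29 = 35.09.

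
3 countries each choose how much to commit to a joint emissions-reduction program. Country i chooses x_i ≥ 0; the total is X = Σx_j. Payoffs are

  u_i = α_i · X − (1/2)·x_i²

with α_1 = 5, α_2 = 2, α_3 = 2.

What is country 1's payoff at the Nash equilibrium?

32.5

Country i's FOC: ∂u_i/∂x_i = α_i − x_i = 0, so x_i* = α_i.
NE contributions = (5, 2, 2); X = 9.
u_1 = α_1·X − ½·(x_1)² = 5·9 − ½·5² = 32.5.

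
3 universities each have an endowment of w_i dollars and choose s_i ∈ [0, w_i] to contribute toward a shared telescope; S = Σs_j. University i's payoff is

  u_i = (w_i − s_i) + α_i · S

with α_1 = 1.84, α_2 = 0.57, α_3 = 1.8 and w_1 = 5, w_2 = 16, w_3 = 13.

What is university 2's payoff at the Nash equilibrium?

26.26

∂u_i/∂s_i = α_i − 1, so university i contributes w_i if α_i > 1, else 0.
α_i > 1 for i ∈ {1, 3}; NE contributions (5, 0, 13), S = 18.
u_2 = (16 − 0) + 0.57·18 = 26.26.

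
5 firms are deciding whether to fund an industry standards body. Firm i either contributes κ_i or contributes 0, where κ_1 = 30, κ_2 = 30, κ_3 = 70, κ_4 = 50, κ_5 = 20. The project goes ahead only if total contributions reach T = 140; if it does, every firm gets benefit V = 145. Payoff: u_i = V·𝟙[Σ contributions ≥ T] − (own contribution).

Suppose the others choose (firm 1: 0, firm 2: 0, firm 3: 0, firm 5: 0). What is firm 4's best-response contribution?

Others' total = 0. Even contributing 50 gives 50 < 140: no benefit either way.
Best response: 0.

0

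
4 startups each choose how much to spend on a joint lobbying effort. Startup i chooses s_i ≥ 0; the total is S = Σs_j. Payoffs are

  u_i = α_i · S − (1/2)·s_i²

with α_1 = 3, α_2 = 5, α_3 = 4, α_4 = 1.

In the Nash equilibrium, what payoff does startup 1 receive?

34.5

Startup i's FOC: ∂u_i/∂s_i = α_i − s_i = 0, so s_i* = α_i.
NE contributions = (3, 5, 4, 1); S = 13.
u_1 = α_1·S − ½·(s_1)² = 3·13 − ½·3² = 34.5.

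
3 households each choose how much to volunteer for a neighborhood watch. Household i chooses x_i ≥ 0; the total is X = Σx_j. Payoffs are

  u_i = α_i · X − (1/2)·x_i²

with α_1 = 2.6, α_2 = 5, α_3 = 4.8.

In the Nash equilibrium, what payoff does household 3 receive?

Household i's FOC: ∂u_i/∂x_i = α_i − x_i = 0, so x_i* = α_i.
NE contributions = (2.6, 5, 4.8); X = 12.4.
u_3 = α_3·X − ½·(x_3)² = 4.8·12.4 − ½·4.8² = 48.

48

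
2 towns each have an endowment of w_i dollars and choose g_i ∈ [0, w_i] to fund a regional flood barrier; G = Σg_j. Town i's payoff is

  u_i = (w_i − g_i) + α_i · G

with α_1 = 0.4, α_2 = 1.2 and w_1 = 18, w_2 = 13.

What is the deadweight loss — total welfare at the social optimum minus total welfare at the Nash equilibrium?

∂u_i/∂g_i = α_i − 1, so town i contributes w_i if α_i > 1, else 0.
α_i > 1 for i ∈ {2}; NE contributions (0, 13), G = 13.
W^NE = Σw_i − G^NE + (Σα_i)·G^NE = 31 + 0.6·13 = 38.8.
Planner: ∂(Σu_j)/∂g_i = Σα_j − 1 = 0.6 > 0, so everyone contributes w_i; G^SO = 31, W^SO = 31 + 0.6·31 = 49.6.
Deadweight loss = 10.8.

10.8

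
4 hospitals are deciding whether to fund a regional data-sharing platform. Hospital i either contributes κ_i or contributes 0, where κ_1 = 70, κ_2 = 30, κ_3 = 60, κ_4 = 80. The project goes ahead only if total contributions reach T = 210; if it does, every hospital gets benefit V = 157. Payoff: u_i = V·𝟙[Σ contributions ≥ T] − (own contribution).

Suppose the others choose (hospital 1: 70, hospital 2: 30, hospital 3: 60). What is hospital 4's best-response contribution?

Others' total = 160. Contributing 80 brings total to 240 ≥ 210: gain V − κ_4 = 77.
Best response: 80.

80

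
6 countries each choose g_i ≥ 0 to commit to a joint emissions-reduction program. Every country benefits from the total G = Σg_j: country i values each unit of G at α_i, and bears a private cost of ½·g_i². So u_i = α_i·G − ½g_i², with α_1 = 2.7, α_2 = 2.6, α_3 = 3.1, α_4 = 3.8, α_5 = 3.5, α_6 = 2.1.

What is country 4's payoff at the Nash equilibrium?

Country i's FOC: ∂u_i/∂g_i = α_i − g_i = 0, so g_i* = α_i.
NE contributions = (2.7, 2.6, 3.1, 3.8, 3.5, 2.1); G = 17.8.
u_4 = α_4·G − ½·(g_4)² = 3.8·17.8 − ½·3.8² = 60.42.

60.42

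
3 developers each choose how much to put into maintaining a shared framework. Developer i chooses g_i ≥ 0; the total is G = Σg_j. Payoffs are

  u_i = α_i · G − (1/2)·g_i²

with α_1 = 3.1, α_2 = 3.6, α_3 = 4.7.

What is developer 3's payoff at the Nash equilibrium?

42.535

Developer i's FOC: ∂u_i/∂g_i = α_i − g_i = 0, so g_i* = α_i.
NE contributions = (3.1, 3.6, 4.7); G = 11.4.
u_3 = α_3·G − ½·(g_3)² = 4.7·11.4 − ½·4.7² = 42.535.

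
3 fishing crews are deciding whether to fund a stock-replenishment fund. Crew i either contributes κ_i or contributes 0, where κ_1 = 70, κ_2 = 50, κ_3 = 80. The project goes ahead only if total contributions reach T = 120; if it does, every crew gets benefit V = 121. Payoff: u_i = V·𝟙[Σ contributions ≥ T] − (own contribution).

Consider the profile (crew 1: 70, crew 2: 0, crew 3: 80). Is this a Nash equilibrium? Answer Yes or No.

Yes

Total = 150 ≥ 120: provided.
Crew 1 (pledges 70, payoff 51): dropping to 0 → total 80, payoff 0. No gain.
Crew 2 (pledges 0, payoff 121): pledging 50 → total 200, payoff 71. No gain.
Crew 3 (pledges 80, payoff 41): dropping to 0 → total 70, payoff 0. No gain.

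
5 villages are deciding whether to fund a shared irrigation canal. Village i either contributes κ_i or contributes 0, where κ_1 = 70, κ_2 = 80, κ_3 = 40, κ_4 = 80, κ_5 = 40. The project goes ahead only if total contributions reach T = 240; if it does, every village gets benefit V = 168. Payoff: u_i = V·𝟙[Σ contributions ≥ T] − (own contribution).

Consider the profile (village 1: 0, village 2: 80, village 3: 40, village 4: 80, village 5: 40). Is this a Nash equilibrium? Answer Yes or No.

Yes

Total = 240 ≥ 240: provided.
Village 1 (pledges 0, payoff 168): pledging 70 → total 310, payoff 98. No gain.
Village 2 (pledges 80, payoff 88): dropping to 0 → total 160, payoff 0. No gain.
Village 3 (pledges 40, payoff 128): dropping to 0 → total 200, payoff 0. No gain.
Village 4 (pledges 80, payoff 88): dropping to 0 → total 160, payoff 0. No gain.
Village 5 (pledges 40, payoff 128): dropping to 0 → total 200, payoff 0. No gain.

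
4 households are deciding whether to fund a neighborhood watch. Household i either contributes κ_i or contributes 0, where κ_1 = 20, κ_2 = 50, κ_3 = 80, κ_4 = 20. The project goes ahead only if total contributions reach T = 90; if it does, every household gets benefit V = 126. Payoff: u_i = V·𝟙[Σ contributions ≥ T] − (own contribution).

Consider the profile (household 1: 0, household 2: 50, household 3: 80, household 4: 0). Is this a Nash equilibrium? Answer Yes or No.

Yes

Total = 130 ≥ 90: provided.
Household 1 (pledges 0, payoff 126): pledging 20 → total 150, payoff 106. No gain.
Household 2 (pledges 50, payoff 76): dropping to 0 → total 80, payoff 0. No gain.
Household 3 (pledges 80, payoff 46): dropping to 0 → total 50, payoff 0. No gain.
Household 4 (pledges 0, payoff 126): pledging 20 → total 150, payoff 106. No gain.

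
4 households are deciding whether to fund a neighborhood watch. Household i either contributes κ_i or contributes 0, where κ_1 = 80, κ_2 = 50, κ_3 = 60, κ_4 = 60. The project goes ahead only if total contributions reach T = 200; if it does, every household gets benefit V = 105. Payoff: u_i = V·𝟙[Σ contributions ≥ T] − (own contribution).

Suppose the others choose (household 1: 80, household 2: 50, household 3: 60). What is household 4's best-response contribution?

60

Others' total = 190. Contributing 60 brings total to 250 ≥ 200: gain V − κ_4 = 45.
Best response: 60.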